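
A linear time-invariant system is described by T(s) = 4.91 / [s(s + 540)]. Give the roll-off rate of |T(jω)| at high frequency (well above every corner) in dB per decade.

-40 dB/decade

With 0 zeros and 2 poles, the high-frequency asymptotic slope is 20 × (0 − 2) = -40 dB/decade.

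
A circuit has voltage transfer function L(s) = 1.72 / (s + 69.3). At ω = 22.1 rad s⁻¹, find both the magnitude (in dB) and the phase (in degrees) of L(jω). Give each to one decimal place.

|j22.1 + 69.3| = √(22.1² + 69.3²) = 72.74
|L(j22.1)| = 1.72 / 72.74 = 0.023646
20 log₁₀(0.023646) = -32.52 dB
∠(j22.1 + 69.3) = arctan(22.1/69.3) = 17.69°
∠L(j22.1) = −17.69° = -17.69°

|L| = -32.5 dB, ∠L = -17.7°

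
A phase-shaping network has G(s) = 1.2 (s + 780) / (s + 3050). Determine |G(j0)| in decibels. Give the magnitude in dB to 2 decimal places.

-10.26 dB

G(0) = 1.2 × 780 / 3050 = 0.30689
20 log₁₀(0.30689) = -10.260 dB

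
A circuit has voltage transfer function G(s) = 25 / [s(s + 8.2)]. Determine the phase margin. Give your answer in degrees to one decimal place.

Gain crossover: |G(jω)| = 1 at ω ≈ 2.88 rad s⁻¹.
∠G(j2.88) = −90° − arctan(2.88/8.2) ≈ -109.33°
PM = 180° + (-109.33°) = 70.67°

70.7°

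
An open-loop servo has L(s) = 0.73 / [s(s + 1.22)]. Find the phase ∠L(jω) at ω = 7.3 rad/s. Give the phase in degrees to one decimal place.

∠(j7.3 + 1.22) = arctan(7.3/1.22) = 80.51°
∠(j7.3) = 90.00°
∠L(j7.3) = − (80.51° + 90.00°) = -170.51°

-170.5°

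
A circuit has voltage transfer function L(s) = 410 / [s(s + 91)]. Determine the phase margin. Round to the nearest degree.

Gain crossover: |L(jω)| = 1 at ω ≈ 4.5 rad/s.
∠L(j4.5) = −90° − arctan(4.5/91) ≈ -92.83°
PM = 180° + (-92.83°) = 87.17°

87°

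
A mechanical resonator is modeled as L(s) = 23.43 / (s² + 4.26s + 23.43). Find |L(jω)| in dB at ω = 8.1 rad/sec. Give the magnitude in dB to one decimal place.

|(j8.1)² + 4.26(j8.1) + 23.43| = |-42.18 + j34.506| = 54.5
|L(j8.1)| = 23.43 / 54.5 = 0.42994
20 log₁₀(0.42994) = -7.33 dB

-7.3 dB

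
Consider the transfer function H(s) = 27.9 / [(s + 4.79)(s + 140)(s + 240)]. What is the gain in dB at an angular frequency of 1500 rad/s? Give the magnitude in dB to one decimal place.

-161.8 dB

|j1500 + 4.79| = √(1500² + 4.79²) = 1500
|j1500 + 140| = √(1500² + 140²) = 1507
|j1500 + 240| = √(1500² + 240²) = 1519
|H(j1500)| = 27.9 / (1500 × 1507 × 1519) = 8.1275e-09
20 log₁₀(8.1275e-09) = -161.80 dB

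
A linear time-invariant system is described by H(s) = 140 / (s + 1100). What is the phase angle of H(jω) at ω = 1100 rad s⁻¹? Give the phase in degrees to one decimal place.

∠(j1100 + 1100) = arctan(1100/1100) = 45.00°
∠H(j1100) = −45.00° = -45.00°

-45.0°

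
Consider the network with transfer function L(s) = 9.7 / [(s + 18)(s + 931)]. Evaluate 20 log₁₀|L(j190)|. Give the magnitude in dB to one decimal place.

|j190 + 18| = √(190² + 18²) = 190.9
|j190 + 931| = √(190² + 931²) = 950.2
|L(j190)| = 9.7 / (190.9 × 950.2) = 5.3489e-05
20 log₁₀(5.3489e-05) = -85.43 dB

-85.4 dB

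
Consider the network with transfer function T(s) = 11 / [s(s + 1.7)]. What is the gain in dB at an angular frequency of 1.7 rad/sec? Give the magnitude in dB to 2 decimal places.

8.60 dB

|j1.7 + 1.7| = √(1.7² + 1.7²) = 2.404
|j1.7| = 1.7
|T(j1.7)| = 11 / (2.404 × 1.7) = 2.6914
20 log₁₀(2.6914) = 8.600 dB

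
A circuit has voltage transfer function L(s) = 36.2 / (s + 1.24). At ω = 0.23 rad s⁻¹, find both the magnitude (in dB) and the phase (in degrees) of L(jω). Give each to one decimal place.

|L| = 29.2 dB, ∠L = -10.5°

|j0.23 + 1.24| = √(0.23² + 1.24²) = 1.261
|L(j0.23)| = 36.2 / 1.261 = 28.704
20 log₁₀(28.704) = 29.16 dB
∠(j0.23 + 1.24) = arctan(0.23/1.24) = 10.51°
∠L(j0.23) = −10.51° = -10.51°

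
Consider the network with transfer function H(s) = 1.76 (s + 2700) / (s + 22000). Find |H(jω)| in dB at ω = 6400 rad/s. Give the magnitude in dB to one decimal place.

|j6400 + 2700| = √(6400² + 2700²) = 6946
|j6400 + 22000| = √(6400² + 22000²) = 2.291e+04
|H(j6400)| = 1.76 × 6946 / 2.291e+04 = 0.53358
20 log₁₀(0.53358) = -5.46 dB

-5.5 dB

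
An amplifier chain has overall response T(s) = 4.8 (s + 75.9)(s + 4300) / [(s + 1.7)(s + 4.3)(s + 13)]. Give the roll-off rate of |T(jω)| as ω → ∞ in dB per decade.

-20 dB/decade

With 2 zeros and 3 poles, the high-frequency asymptotic slope is 20 × (2 − 3) = -20 dB/decade.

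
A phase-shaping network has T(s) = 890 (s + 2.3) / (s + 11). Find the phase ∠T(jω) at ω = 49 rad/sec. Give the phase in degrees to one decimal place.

10.0°

∠(j49 + 2.3) = arctan(49/2.3) = 87.31°
∠(j49 + 11) = arctan(49/11) = 77.35°
∠T(j49) = 87.31° − 77.35° = 9.97°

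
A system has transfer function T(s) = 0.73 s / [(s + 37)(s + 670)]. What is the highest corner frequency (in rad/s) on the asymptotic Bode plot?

670 rad/s

Break frequencies occur at each pole and zero magnitude: 37 rad/s, 670 rad/s.
The highest is 670 rad/s.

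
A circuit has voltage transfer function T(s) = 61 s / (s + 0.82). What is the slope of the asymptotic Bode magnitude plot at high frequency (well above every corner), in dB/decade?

With 1 zero and 1 pole, the high-frequency asymptotic slope is 20 × (1 − 1) = 0 dB/decade.

0 dB/decade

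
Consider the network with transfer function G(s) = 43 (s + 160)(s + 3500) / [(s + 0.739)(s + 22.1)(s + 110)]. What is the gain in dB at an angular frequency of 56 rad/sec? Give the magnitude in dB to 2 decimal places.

35.75 dB

|j56 + 160| = √(56² + 160²) = 169.5
|j56 + 3500| = √(56² + 3500²) = 3500
|j56 + 0.739| = √(56² + 0.739²) = 56
|j56 + 22.1| = √(56² + 22.1²) = 60.2
|j56 + 110| = √(56² + 110²) = 123.4
|G(j56)| = 43 × 169.5 × 3500 / (56 × 60.2 × 123.4) = 61.309
20 log₁₀(61.309) = 35.751 dB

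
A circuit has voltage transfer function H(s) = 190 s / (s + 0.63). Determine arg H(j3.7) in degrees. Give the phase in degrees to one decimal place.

∠(j3.7) = 90.00°
∠(j3.7 + 0.63) = arctan(3.7/0.63) = 80.34°
∠H(j3.7) = 90.00° − 80.34° = 9.66°

9.7°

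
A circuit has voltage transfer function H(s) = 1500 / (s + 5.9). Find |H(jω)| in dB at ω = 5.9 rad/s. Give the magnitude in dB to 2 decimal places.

45.09 dB

|j5.9 + 5.9| = √(5.9² + 5.9²) = 8.344
|H(j5.9)| = 1500 / 8.344 = 179.77
20 log₁₀(179.77) = 45.094 dB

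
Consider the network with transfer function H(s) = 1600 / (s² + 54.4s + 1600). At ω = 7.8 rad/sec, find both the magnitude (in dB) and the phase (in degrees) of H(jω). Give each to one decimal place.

|H| = 0.0 dB, ∠H = -15.4 deg

|(j7.8)² + 54.4(j7.8) + 1600| = |1539.2 + j424.32| = 1597
|H(j7.8)| = 1600 / 1597 = 1.0021
20 log₁₀(1.0021) = 0.02 dB
∠[(j7.8)² + 54.4(j7.8) + 1600] = ∠[1539.2 + j424.32] = 15.41°
∠H(j7.8) = −15.41° = -15.41°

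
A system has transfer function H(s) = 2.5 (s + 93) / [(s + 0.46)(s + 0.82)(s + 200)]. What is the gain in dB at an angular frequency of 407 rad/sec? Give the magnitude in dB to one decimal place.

-97.1 dB

|j407 + 93| = √(407² + 93²) = 417.5
|j407 + 0.46| = √(407² + 0.46²) = 407
|j407 + 0.82| = √(407² + 0.82²) = 407
|j407 + 200| = √(407² + 200²) = 453.5
|H(j407)| = 2.5 × 417.5 / (407 × 407 × 453.5) = 1.3894e-05
20 log₁₀(1.3894e-05) = -97.14 dB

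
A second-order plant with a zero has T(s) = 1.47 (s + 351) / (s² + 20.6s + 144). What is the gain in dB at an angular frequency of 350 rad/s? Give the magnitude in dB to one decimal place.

-44.5 dB

|j350 + 351| = √(350² + 351²) = 495.7
|(j350)² + 20.6(j350) + 144| = |-1.2236e+05 + j7210| = 1.226e+05
|T(j350)| = 1.47 × 495.7 / 1.226e+05 = 0.0059449
20 log₁₀(0.0059449) = -44.52 dB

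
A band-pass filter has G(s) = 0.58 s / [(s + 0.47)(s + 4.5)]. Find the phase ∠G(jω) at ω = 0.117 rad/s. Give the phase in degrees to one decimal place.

74.5 deg

∠(j0.117) = 90.00°
∠(j0.117 + 0.47) = arctan(0.117/0.47) = 13.98°
∠(j0.117 + 4.5) = arctan(0.117/4.5) = 1.49°
∠G(j0.117) = 90.00° − (13.98° + 1.49°) = 74.53°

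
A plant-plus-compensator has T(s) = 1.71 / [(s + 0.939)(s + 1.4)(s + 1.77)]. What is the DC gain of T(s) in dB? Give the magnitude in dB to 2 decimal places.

T(0) = 1.71 / (0.939 × 1.4 × 1.77) = 0.7349
20 log₁₀(0.7349) = -2.675 dB

-2.68 dB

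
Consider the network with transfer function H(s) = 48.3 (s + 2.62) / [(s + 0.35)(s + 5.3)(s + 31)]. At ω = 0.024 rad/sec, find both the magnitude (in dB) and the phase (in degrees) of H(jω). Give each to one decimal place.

|j0.024 + 2.62| = √(0.024² + 2.62²) = 2.62
|j0.024 + 0.35| = √(0.024² + 0.35²) = 0.3508
|j0.024 + 5.3| = √(0.024² + 5.3²) = 5.3
|j0.024 + 31| = √(0.024² + 31²) = 31
|H(j0.024)| = 48.3 × 2.62 / (0.3508 × 5.3 × 31) = 2.1955
20 log₁₀(2.1955) = 6.83 dB
∠(j0.024 + 2.62) = arctan(0.024/2.62) = 0.52°
∠(j0.024 + 0.35) = arctan(0.024/0.35) = 3.92°
∠(j0.024 + 5.3) = arctan(0.024/5.3) = 0.26°
∠(j0.024 + 31) = arctan(0.024/31) = 0.04°
∠H(j0.024) = 0.52° − (3.92° + 0.26° + 0.04°) = -3.70°

|H| = 6.8 dB, ∠H = -3.7°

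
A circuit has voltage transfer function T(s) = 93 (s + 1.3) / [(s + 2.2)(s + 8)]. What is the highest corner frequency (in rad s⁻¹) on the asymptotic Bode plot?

Break frequencies occur at each pole and zero magnitude: 1.3 rad s⁻¹, 2.2 rad s⁻¹, 8 rad s⁻¹.
The highest is 8 rad s⁻¹.

8 rad s⁻¹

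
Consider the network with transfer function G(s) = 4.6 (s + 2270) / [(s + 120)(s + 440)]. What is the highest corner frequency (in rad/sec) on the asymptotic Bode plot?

2270 rad/sec

Break frequencies occur at each pole and zero magnitude: 120 rad/sec, 440 rad/sec, 2270 rad/sec.
The highest is 2270 rad/sec.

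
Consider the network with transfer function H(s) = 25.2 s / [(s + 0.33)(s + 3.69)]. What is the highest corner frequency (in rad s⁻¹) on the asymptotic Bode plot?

3.69 rad s⁻¹

Break frequencies occur at each pole and zero magnitude: 0.33 rad s⁻¹, 3.69 rad s⁻¹.
The highest is 3.69 rad s⁻¹.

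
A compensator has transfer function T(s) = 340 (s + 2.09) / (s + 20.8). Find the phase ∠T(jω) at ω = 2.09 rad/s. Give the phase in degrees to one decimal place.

39.3 deg

∠(j2.09 + 2.09) = arctan(2.09/2.09) = 45.00°
∠(j2.09 + 20.8) = arctan(2.09/20.8) = 5.74°
∠T(j2.09) = 45.00° − 5.74° = 39.26°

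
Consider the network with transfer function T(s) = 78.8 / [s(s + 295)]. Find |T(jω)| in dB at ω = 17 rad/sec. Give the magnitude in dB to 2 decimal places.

-36.09 dB

|j17 + 295| = √(17² + 295²) = 295.5
|j17| = 17
|T(j17)| = 78.8 / (295.5 × 17) = 0.015687
20 log₁₀(0.015687) = -36.089 dB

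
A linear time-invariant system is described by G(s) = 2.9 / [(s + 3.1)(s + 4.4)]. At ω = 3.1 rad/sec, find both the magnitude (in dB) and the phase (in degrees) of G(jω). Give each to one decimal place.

|j3.1 + 3.1| = √(3.1² + 3.1²) = 4.384
|j3.1 + 4.4| = √(3.1² + 4.4²) = 5.382
|G(j3.1)| = 2.9 / (4.384 × 5.382) = 0.1229
20 log₁₀(0.1229) = -18.21 dB
∠(j3.1 + 3.1) = arctan(3.1/3.1) = 45.00°
∠(j3.1 + 4.4) = arctan(3.1/4.4) = 35.17°
∠G(j3.1) = − (45.00° + 35.17°) = -80.17°

|G| = -18.2 dB, ∠G = -80.2°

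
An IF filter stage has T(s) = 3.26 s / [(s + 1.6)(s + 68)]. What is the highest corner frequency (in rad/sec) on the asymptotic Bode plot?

68 rad/sec

Break frequencies occur at each pole and zero magnitude: 1.6 rad/sec, 68 rad/sec.
The highest is 68 rad/sec.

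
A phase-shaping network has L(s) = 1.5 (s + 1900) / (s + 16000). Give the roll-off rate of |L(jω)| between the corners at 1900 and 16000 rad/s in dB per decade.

In this band the factors already past their corner are: zero at 1900; net slope = 20 dB/decade.

20 dB/decade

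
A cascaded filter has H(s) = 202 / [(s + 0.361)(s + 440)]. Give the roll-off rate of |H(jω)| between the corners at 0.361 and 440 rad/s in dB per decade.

-20 dB/decade

In this band the factors already past their corner are: pole at 0.361; net slope = -20 dB/decade.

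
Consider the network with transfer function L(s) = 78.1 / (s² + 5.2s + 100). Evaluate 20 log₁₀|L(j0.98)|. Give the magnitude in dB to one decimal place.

|(j0.98)² + 5.2(j0.98) + 100| = |99.04 + j5.096| = 99.17
|L(j0.98)| = 78.1 / 99.17 = 0.78753
20 log₁₀(0.78753) = -2.07 dB

-2.1 dB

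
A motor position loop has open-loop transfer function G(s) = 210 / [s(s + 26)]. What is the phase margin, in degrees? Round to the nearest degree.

73°

Gain crossover: |G(jω)| = 1 at ω ≈ 7.74 rad/s.
∠G(j7.74) = −90° − arctan(7.74/26) ≈ -106.58°
PM = 180° + (-106.58°) = 73.42°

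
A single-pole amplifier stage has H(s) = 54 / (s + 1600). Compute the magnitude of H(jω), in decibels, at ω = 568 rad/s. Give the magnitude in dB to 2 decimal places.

-29.95 dB

|j568 + 1600| = √(568² + 1600²) = 1698
|H(j568)| = 54 / 1698 = 0.031805
20 log₁₀(0.031805) = -29.950 dB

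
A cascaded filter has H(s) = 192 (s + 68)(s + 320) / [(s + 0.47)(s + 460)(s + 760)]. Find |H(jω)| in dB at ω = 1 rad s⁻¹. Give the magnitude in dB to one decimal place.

20.7 dB

|j1 + 68| = √(1² + 68²) = 68.01
|j1 + 320| = √(1² + 320²) = 320
|j1 + 0.47| = √(1² + 0.47²) = 1.105
|j1 + 460| = √(1² + 460²) = 460
|j1 + 760| = √(1² + 760²) = 760
|H(j1)| = 192 × 68.01 × 320 / (1.105 × 460 × 760) = 10.817
20 log₁₀(10.817) = 20.68 dB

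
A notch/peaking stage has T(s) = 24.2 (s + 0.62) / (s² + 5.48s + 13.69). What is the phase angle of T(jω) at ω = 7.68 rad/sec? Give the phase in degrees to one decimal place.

-51.7°

∠(j7.68 + 0.62) = arctan(7.68/0.62) = 85.38°
∠[(j7.68)² + 5.48(j7.68) + 13.69] = ∠[-45.292 + j42.086] = 137.10°
∠T(j7.68) = 85.38° − 137.10° = -51.72°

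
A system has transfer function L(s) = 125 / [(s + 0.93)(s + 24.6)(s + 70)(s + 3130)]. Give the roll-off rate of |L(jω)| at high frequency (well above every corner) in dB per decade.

With 0 zeros and 4 poles, the high-frequency asymptotic slope is 20 × (0 − 4) = -80 dB/decade.

-80 dB/decade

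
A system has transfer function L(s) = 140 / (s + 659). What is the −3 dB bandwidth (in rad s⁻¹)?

For a single-pole low-pass, the −3 dB point is at the pole: ω = 659 rad s⁻¹.

659 rad s⁻¹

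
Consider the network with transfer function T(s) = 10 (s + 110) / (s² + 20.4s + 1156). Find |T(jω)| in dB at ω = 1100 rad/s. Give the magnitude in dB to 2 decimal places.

|j1100 + 110| = √(1100² + 110²) = 1105
|(j1100)² + 20.4(j1100) + 1156| = |-1.2088e+06 + j22440| = 1.209e+06
|T(j1100)| = 10 × 1105 / 1.209e+06 = 0.0091434
20 log₁₀(0.0091434) = -40.778 dB

-40.78 dB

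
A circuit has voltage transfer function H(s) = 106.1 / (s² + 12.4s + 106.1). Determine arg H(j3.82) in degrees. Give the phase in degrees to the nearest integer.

∠[(j3.82)² + 12.4(j3.82) + 106.1] = ∠[91.508 + j47.368] = 27.37°
∠H(j3.82) = −27.37° = -27.37°

-27 deg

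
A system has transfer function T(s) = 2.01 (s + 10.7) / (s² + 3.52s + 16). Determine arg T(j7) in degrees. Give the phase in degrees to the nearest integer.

∠(j7 + 10.7) = arctan(7/10.7) = 33.19°
∠[(j7)² + 3.52(j7) + 16] = ∠[-33 + j24.64] = 143.25°
∠T(j7) = 33.19° − 143.25° = -110.06°

-110°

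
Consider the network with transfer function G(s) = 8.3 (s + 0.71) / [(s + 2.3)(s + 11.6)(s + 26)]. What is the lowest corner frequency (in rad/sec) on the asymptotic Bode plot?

0.71 rad/sec

Break frequencies occur at each pole and zero magnitude: 0.71 rad/sec, 2.3 rad/sec, 11.6 rad/sec, 26 rad/sec.
The lowest is 0.71 rad/sec.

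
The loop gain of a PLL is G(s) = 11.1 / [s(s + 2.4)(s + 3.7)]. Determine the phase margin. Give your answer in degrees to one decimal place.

49.1°

Gain crossover: |G(jω)| = 1 at ω ≈ 1.09 rad/sec.
∠G(j1.09) = −90° − arctan(1.09/2.4) − arctan(1.09/3.7) ≈ -130.89°
PM = 180° + (-130.89°) = 49.11°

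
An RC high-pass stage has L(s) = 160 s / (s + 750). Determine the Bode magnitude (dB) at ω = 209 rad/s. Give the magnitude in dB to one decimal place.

|j209| = 209
|j209 + 750| = √(209² + 750²) = 778.6
|L(j209)| = 160 × 209 / 778.6 = 42.95
20 log₁₀(42.95) = 32.66 dB

32.7 dB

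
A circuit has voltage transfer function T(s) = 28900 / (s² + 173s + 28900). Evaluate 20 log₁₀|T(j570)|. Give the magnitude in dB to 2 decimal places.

|(j570)² + 173(j570) + 28900| = |-2.96e+05 + j98610| = 3.12e+05
|T(j570)| = 28900 / 3.12e+05 = 0.09263
20 log₁₀(0.09263) = -20.665 dB

-20.66 dB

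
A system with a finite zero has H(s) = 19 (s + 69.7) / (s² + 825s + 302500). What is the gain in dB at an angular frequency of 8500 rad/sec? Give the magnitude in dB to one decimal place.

-53.0 dB

|j8500 + 69.7| = √(8500² + 69.7²) = 8500
|(j8500)² + 825(j8500) + 302500| = |-7.1948e+07 + j7.0125e+06| = 7.229e+07
|H(j8500)| = 19 × 8500 / 7.229e+07 = 0.0022342
20 log₁₀(0.0022342) = -53.02 dB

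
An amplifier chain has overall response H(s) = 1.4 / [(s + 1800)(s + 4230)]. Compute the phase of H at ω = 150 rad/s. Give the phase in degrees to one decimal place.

∠(j150 + 1800) = arctan(150/1800) = 4.76°
∠(j150 + 4230) = arctan(150/4230) = 2.03°
∠H(j150) = − (4.76° + 2.03°) = -6.79°

-6.8 deg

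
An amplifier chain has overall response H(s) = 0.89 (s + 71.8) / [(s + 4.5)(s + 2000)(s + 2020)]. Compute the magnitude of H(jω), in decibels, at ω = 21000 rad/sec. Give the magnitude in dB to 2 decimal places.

|j21000 + 71.8| = √(21000² + 71.8²) = 2.1e+04
|j21000 + 4.5| = √(21000² + 4.5²) = 2.1e+04
|j21000 + 2000| = √(21000² + 2000²) = 2.11e+04
|j21000 + 2020| = √(21000² + 2020²) = 2.11e+04
|H(j21000)| = 0.89 × 2.1e+04 / (2.1e+04 × 2.11e+04 × 2.11e+04) = 1.9998e-09
20 log₁₀(1.9998e-09) = -173.980 dB

-173.98 dB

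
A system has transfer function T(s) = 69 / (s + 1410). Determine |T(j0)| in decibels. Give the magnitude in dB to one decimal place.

-26.2 dB

T(0) = 69 / 1410 = 0.048936
20 log₁₀(0.048936) = -26.21 dB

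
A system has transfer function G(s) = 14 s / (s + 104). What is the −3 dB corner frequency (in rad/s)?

104 rad/s

For a single-pole high-pass, the −3 dB point is at the pole: ω = 104 rad/s.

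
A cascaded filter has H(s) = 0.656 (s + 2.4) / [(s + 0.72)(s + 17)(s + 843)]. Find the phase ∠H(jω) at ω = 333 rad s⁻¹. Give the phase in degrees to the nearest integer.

-109°

∠(j333 + 2.4) = arctan(333/2.4) = 89.59°
∠(j333 + 0.72) = arctan(333/0.72) = 89.88°
∠(j333 + 17) = arctan(333/17) = 87.08°
∠(j333 + 843) = arctan(333/843) = 21.55°
∠H(j333) = 89.59° − (89.88° + 87.08° + 21.55°) = -108.92°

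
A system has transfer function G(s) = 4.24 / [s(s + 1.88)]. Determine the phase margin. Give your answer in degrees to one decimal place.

48.2°

Gain crossover: |G(jω)| = 1 at ω ≈ 1.68 rad/sec.
∠G(j1.68) = −90° − arctan(1.68/1.88) ≈ -131.80°
PM = 180° + (-131.80°) = 48.20°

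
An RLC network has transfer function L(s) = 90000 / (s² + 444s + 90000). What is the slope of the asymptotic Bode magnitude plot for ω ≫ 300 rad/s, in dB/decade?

-40 dB/decade

With 0 zeros and 2 poles, the high-frequency asymptotic slope is 20 × (0 − 2) = -40 dB/decade.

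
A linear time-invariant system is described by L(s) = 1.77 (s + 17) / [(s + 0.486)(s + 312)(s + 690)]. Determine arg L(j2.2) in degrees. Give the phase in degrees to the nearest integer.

-71 deg

∠(j2.2 + 17) = arctan(2.2/17) = 7.37°
∠(j2.2 + 0.486) = arctan(2.2/0.486) = 77.54°
∠(j2.2 + 312) = arctan(2.2/312) = 0.40°
∠(j2.2 + 690) = arctan(2.2/690) = 0.18°
∠L(j2.2) = 7.37° − (77.54° + 0.40° + 0.18°) = -70.76°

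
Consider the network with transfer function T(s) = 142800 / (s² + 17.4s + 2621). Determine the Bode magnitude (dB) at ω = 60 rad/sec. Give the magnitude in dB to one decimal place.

40.0 dB

|(j60)² + 17.4(j60) + 2621| = |-979 + j1044| = 1431
|T(j60)| = 142800 / 1431 = 99.775
20 log₁₀(99.775) = 39.98 dB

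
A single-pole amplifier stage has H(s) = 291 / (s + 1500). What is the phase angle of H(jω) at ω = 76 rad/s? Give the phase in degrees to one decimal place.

-2.9°

∠(j76 + 1500) = arctan(76/1500) = 2.90°
∠H(j76) = −2.90° = -2.90°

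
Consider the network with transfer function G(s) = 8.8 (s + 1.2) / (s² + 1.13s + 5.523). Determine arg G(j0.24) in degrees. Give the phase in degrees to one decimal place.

8.5°

∠(j0.24 + 1.2) = arctan(0.24/1.2) = 11.31°
∠[(j0.24)² + 1.13(j0.24) + 5.523] = ∠[5.4654 + j0.2712] = 2.84°
∠G(j0.24) = 11.31° − 2.84° = 8.47°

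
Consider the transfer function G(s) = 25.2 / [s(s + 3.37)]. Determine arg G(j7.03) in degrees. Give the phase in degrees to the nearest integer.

-154°

∠(j7.03 + 3.37) = arctan(7.03/3.37) = 64.39°
∠(j7.03) = 90.00°
∠G(j7.03) = − (64.39° + 90.00°) = -154.39°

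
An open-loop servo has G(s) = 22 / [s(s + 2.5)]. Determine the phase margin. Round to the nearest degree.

Gain crossover: |G(jω)| = 1 at ω ≈ 4.37 rad/s.
∠G(j4.37) = −90° − arctan(4.37/2.5) ≈ -150.23°
PM = 180° + (-150.23°) = 29.77°

30°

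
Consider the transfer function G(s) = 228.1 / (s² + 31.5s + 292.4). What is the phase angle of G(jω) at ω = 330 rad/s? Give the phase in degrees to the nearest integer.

∠[(j330)² + 31.5(j330) + 292.4] = ∠[-1.0861e+05 + j10395] = 174.53°
∠G(j330) = −174.53° = -174.53°

-175°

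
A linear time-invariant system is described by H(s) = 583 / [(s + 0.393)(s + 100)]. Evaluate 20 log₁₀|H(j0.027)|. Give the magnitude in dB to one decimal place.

|j0.027 + 0.393| = √(0.027² + 0.393²) = 0.3939
|j0.027 + 100| = √(0.027² + 100²) = 100
|H(j0.027)| = 583 / (0.3939 × 100) = 14.8
20 log₁₀(14.8) = 23.41 dB

23.4 dB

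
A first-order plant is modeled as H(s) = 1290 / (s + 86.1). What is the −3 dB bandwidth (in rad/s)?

86.1 rad/s

For a single-pole low-pass, the −3 dB point is at the pole: ω = 86.1 rad/s.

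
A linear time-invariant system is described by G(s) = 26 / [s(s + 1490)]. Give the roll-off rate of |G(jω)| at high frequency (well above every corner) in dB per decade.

With 0 zeros and 2 poles, the high-frequency asymptotic slope is 20 × (0 − 2) = -40 dB/decade.

-40 dB/decade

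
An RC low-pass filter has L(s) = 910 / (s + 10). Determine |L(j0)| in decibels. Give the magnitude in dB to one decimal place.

L(0) = 910 / 10 = 91
20 log₁₀(91) = 39.18 dB

39.2 dB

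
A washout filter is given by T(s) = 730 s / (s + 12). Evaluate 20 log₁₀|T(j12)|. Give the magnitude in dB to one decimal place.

|j12| = 12
|j12 + 12| = √(12² + 12²) = 16.97
|T(j12)| = 730 × 12 / 16.97 = 516.19
20 log₁₀(516.19) = 54.26 dB

54.3 dB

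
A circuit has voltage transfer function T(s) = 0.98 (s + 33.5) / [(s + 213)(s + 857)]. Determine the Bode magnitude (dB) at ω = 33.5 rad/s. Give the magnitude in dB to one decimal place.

-72.0 dB

|j33.5 + 33.5| = √(33.5² + 33.5²) = 47.38
|j33.5 + 213| = √(33.5² + 213²) = 215.6
|j33.5 + 857| = √(33.5² + 857²) = 857.7
|T(j33.5)| = 0.98 × 47.38 / (215.6 × 857.7) = 0.00025107
20 log₁₀(0.00025107) = -72.00 dB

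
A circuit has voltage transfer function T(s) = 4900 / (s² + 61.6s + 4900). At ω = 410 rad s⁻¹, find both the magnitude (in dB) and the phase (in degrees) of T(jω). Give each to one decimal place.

|(j410)² + 61.6(j410) + 4900| = |-1.632e+05 + j25256| = 1.651e+05
|T(j410)| = 4900 / 1.651e+05 = 0.029671
20 log₁₀(0.029671) = -30.55 dB
∠[(j410)² + 61.6(j410) + 4900] = ∠[-1.632e+05 + j25256] = 171.20°
∠T(j410) = −171.20° = -171.20°

|T| = -30.6 dB, ∠T = -171.2°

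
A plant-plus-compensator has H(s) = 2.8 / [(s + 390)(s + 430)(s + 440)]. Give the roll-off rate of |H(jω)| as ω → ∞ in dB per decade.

-60 dB/decade

With 0 zeros and 3 poles, the high-frequency asymptotic slope is 20 × (0 − 3) = -60 dB/decade.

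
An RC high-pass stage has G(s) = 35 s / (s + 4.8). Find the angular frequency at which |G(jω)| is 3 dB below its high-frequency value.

4.8 rad/s

For a single-pole high-pass, the −3 dB point is at the pole: ω = 4.8 rad/s.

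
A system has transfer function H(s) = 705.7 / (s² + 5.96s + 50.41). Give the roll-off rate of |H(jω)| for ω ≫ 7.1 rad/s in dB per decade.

With 0 zeros and 2 poles, the high-frequency asymptotic slope is 20 × (0 − 2) = -40 dB/decade.

-40 dB/decade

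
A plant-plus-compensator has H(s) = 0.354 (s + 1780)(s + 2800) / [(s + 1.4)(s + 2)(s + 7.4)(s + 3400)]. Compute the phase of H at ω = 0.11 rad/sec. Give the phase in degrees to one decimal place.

∠(j0.11 + 1780) = arctan(0.11/1780) = 0.00°
∠(j0.11 + 2800) = arctan(0.11/2800) = 0.00°
∠(j0.11 + 1.4) = arctan(0.11/1.4) = 4.49°
∠(j0.11 + 2) = arctan(0.11/2) = 3.15°
∠(j0.11 + 7.4) = arctan(0.11/7.4) = 0.85°
∠(j0.11 + 3400) = arctan(0.11/3400) = 0.00°
∠H(j0.11) = 0.00° + 0.00° − (4.49° + 3.15° + 0.85° + 0.00°) = -8.49°

-8.5°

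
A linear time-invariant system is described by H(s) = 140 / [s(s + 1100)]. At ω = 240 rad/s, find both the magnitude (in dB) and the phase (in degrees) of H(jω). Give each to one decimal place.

|j240 + 1100| = √(240² + 1100²) = 1126
|j240| = 240
|H(j240)| = 140 / (1126 × 240) = 0.00051811
20 log₁₀(0.00051811) = -65.71 dB
∠(j240 + 1100) = arctan(240/1100) = 12.31°
∠(j240) = 90.00°
∠H(j240) = − (12.31° + 90.00°) = -102.31°

|H| = -65.7 dB, ∠H = -102.3°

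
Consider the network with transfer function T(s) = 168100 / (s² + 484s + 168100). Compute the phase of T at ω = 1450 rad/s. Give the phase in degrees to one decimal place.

∠[(j1450)² + 484(j1450) + 168100] = ∠[-1.9344e+06 + j7.018e+05] = 160.06°
∠T(j1450) = −160.06° = -160.06°

-160.1 deg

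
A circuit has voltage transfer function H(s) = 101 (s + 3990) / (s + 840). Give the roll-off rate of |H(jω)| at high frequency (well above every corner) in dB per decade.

0 dB/decade

With 1 zero and 1 pole, the high-frequency asymptotic slope is 20 × (1 − 1) = 0 dB/decade.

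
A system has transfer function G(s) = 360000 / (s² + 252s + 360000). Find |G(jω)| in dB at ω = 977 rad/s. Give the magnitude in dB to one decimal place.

-5.0 dB

|(j977)² + 252(j977) + 360000| = |-5.9453e+05 + j2.462e+05| = 6.435e+05
|G(j977)| = 360000 / 6.435e+05 = 0.55945
20 log₁₀(0.55945) = -5.04 dB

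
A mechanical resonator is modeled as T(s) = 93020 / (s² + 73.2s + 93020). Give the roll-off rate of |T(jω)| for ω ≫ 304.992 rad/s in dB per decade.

With 0 zeros and 2 poles, the high-frequency asymptotic slope is 20 × (0 − 2) = -40 dB/decade.

-40 dB/decade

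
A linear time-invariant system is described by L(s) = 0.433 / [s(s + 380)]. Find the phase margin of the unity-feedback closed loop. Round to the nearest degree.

90°

Gain crossover: |L(jω)| = 1 at ω ≈ 0.00114 rad/sec.
∠L(j0.00114) = −90° − arctan(0.00114/380) ≈ -90.00°
PM = 180° + (-90.00°) = 90.00°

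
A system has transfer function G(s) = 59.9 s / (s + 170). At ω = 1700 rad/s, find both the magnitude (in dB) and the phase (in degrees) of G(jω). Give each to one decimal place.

|G| = 35.5 dB, ∠G = 5.7°

|j1700| = 1700
|j1700 + 170| = √(1700² + 170²) = 1708
|G(j1700)| = 59.9 × 1700 / 1708 = 59.603
20 log₁₀(59.603) = 35.51 dB
∠(j1700) = 90.00°
∠(j1700 + 170) = arctan(1700/170) = 84.29°
∠G(j1700) = 90.00° − 84.29° = 5.71°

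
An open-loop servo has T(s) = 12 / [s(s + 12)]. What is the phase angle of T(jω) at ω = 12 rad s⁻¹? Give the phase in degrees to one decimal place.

∠(j12 + 12) = arctan(12/12) = 45.00°
∠(j12) = 90.00°
∠T(j12) = − (45.00° + 90.00°) = -135.00°

-135.0°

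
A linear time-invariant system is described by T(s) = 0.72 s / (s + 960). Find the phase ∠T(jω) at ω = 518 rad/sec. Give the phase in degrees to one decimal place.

61.6°

∠(j518) = 90.00°
∠(j518 + 960) = arctan(518/960) = 28.35°
∠T(j518) = 90.00° − 28.35° = 61.65°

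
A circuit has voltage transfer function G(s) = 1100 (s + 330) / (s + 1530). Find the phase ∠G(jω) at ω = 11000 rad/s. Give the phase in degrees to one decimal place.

∠(j11000 + 330) = arctan(11000/330) = 88.28°
∠(j11000 + 1530) = arctan(11000/1530) = 82.08°
∠G(j11000) = 88.28° − 82.08° = 6.20°

6.2 deg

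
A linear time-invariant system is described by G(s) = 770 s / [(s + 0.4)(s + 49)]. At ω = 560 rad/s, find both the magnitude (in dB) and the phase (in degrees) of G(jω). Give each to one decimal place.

|G| = 2.7 dB, ∠G = -85.0 deg

|j560| = 560
|j560 + 0.4| = √(560² + 0.4²) = 560
|j560 + 49| = √(560² + 49²) = 562.1
|G(j560)| = 770 × 560 / (560 × 562.1) = 1.3698
20 log₁₀(1.3698) = 2.73 dB
∠(j560) = 90.00°
∠(j560 + 0.4) = arctan(560/0.4) = 89.96°
∠(j560 + 49) = arctan(560/49) = 85.00°
∠G(j560) = 90.00° − (89.96° + 85.00°) = -84.96°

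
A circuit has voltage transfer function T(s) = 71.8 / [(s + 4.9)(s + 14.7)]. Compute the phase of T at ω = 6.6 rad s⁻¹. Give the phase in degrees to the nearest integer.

-78°

∠(j6.6 + 4.9) = arctan(6.6/4.9) = 53.41°
∠(j6.6 + 14.7) = arctan(6.6/14.7) = 24.18°
∠T(j6.6) = − (53.41° + 24.18°) = -77.59°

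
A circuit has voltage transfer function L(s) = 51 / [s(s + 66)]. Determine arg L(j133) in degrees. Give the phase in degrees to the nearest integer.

∠(j133 + 66) = arctan(133/66) = 63.61°
∠(j133) = 90.00°
∠L(j133) = − (63.61° + 90.00°) = -153.61°

-154°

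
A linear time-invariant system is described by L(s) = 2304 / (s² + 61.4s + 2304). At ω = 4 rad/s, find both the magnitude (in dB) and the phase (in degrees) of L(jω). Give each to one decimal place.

|(j4)² + 61.4(j4) + 2304| = |2288 + j245.6| = 2301
|L(j4)| = 2304 / 2301 = 1.0012
20 log₁₀(1.0012) = 0.01 dB
∠[(j4)² + 61.4(j4) + 2304] = ∠[2288 + j245.6] = 6.13°
∠L(j4) = −6.13° = -6.13°

|L| = 0.0 dB, ∠L = -6.1 deg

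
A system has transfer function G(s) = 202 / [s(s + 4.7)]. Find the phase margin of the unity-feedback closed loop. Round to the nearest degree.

19°

Gain crossover: |G(jω)| = 1 at ω ≈ 13.8 rad/s.
∠G(j13.8) = −90° − arctan(13.8/4.7) ≈ -161.23°
PM = 180° + (-161.23°) = 18.77°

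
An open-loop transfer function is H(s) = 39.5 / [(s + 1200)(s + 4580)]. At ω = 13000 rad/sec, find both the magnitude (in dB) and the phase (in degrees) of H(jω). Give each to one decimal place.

|H| = -133.2 dB, ∠H = -155.3°

|j13000 + 1200| = √(13000² + 1200²) = 1.306e+04
|j13000 + 4580| = √(13000² + 4580²) = 1.378e+04
|H(j13000)| = 39.5 / (1.306e+04 × 1.378e+04) = 2.1951e-07
20 log₁₀(2.1951e-07) = -133.17 dB
∠(j13000 + 1200) = arctan(13000/1200) = 84.73°
∠(j13000 + 4580) = arctan(13000/4580) = 70.59°
∠H(j13000) = − (84.73° + 70.59°) = -155.32°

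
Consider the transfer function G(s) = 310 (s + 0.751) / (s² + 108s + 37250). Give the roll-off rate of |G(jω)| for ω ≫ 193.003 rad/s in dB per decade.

With 1 zero and 2 poles, the high-frequency asymptotic slope is 20 × (1 − 2) = -20 dB/decade.

-20 dB/decade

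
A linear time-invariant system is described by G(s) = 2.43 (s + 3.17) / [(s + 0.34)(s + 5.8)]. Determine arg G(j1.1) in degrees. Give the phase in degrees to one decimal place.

-64.4°

∠(j1.1 + 3.17) = arctan(1.1/3.17) = 19.14°
∠(j1.1 + 0.34) = arctan(1.1/0.34) = 72.82°
∠(j1.1 + 5.8) = arctan(1.1/5.8) = 10.74°
∠G(j1.1) = 19.14° − (72.82° + 10.74°) = -64.43°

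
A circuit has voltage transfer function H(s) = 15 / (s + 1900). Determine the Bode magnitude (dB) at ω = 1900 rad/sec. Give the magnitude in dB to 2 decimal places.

|j1900 + 1900| = √(1900² + 1900²) = 2687
|H(j1900)| = 15 / 2687 = 0.0055824
20 log₁₀(0.0055824) = -45.064 dB

-45.06 dB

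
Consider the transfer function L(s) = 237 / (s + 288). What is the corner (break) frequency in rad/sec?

The single real pole at s = −288 gives a corner at ω = 288 rad/sec.

288 rad/sec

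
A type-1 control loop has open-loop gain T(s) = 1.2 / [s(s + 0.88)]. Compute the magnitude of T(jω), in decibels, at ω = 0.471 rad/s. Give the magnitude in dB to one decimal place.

8.1 dB

|j0.471 + 0.88| = √(0.471² + 0.88²) = 0.9981
|j0.471| = 0.471
|T(j0.471)| = 1.2 / (0.9981 × 0.471) = 2.5526
20 log₁₀(2.5526) = 8.14 dB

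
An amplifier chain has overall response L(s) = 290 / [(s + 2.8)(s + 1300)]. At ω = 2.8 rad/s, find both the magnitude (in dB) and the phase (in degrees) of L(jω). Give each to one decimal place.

|L| = -25.0 dB, ∠L = -45.1°

|j2.8 + 2.8| = √(2.8² + 2.8²) = 3.96
|j2.8 + 1300| = √(2.8² + 1300²) = 1300
|L(j2.8)| = 290 / (3.96 × 1300) = 0.056335
20 log₁₀(0.056335) = -24.98 dB
∠(j2.8 + 2.8) = arctan(2.8/2.8) = 45.00°
∠(j2.8 + 1300) = arctan(2.8/1300) = 0.12°
∠L(j2.8) = − (45.00° + 0.12°) = -45.12°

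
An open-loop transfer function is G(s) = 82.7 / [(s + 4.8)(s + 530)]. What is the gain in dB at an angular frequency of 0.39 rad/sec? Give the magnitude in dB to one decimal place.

-29.8 dB

|j0.39 + 4.8| = √(0.39² + 4.8²) = 4.816
|j0.39 + 530| = √(0.39² + 530²) = 530
|G(j0.39)| = 82.7 / (4.816 × 530) = 0.032401
20 log₁₀(0.032401) = -29.79 dB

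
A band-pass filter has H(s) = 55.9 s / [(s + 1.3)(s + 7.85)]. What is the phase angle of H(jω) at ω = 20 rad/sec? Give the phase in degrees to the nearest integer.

-65°

∠(j20) = 90.00°
∠(j20 + 1.3) = arctan(20/1.3) = 86.28°
∠(j20 + 7.85) = arctan(20/7.85) = 68.57°
∠H(j20) = 90.00° − (86.28° + 68.57°) = -64.85°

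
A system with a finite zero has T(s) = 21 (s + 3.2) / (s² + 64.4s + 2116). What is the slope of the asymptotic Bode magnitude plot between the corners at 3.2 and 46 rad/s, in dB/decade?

In this band the factors already past their corner are: zero at 3.2; net slope = 20 dB/decade.

20 dB/decade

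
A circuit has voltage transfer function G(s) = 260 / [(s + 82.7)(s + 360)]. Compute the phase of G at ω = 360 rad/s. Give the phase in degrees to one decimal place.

-122.1°

∠(j360 + 82.7) = arctan(360/82.7) = 77.06°
∠(j360 + 360) = arctan(360/360) = 45.00°
∠G(j360) = − (77.06° + 45.00°) = -122.06°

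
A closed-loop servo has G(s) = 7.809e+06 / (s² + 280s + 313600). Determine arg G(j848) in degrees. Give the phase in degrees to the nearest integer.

∠[(j848)² + 280(j848) + 313600] = ∠[-4.055e+05 + j2.3744e+05] = 149.65°
∠G(j848) = −149.65° = -149.65°

-150°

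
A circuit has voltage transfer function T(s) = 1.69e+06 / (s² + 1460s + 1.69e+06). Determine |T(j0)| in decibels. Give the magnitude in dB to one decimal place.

T(0) = 1.69e+06 / 1.69e+06 = 1
20 log₁₀(1) = 0.00 dB

0.0 dB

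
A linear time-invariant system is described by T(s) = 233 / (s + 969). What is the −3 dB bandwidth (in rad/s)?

969 rad/s

For a single-pole low-pass, the −3 dB point is at the pole: ω = 969 rad/s.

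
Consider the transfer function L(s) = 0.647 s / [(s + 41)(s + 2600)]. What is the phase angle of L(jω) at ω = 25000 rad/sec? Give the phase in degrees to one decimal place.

∠(j25000) = 90.00°
∠(j25000 + 41) = arctan(25000/41) = 89.91°
∠(j25000 + 2600) = arctan(25000/2600) = 84.06°
∠L(j25000) = 90.00° − (89.91° + 84.06°) = -83.97°

-84.0 deg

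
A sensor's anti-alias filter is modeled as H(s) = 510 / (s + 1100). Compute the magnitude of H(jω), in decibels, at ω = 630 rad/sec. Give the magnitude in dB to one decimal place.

|j630 + 1100| = √(630² + 1100²) = 1268
|H(j630)| = 510 / 1268 = 0.40232
20 log₁₀(0.40232) = -7.91 dB

-7.9 dB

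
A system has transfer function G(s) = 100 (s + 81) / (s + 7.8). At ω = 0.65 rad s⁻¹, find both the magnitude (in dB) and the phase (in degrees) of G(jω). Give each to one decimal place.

|G| = 60.3 dB, ∠G = -4.3°

|j0.65 + 81| = √(0.65² + 81²) = 81
|j0.65 + 7.8| = √(0.65² + 7.8²) = 7.827
|G(j0.65)| = 100 × 81 / 7.827 = 1034.9
20 log₁₀(1034.9) = 60.30 dB
∠(j0.65 + 81) = arctan(0.65/81) = 0.46°
∠(j0.65 + 7.8) = arctan(0.65/7.8) = 4.76°
∠G(j0.65) = 0.46° − 4.76° = -4.30°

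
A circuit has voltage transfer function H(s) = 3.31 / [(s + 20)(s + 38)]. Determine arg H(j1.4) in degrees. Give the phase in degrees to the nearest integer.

-6 deg

∠(j1.4 + 20) = arctan(1.4/20) = 4.00°
∠(j1.4 + 38) = arctan(1.4/38) = 2.11°
∠H(j1.4) = − (4.00° + 2.11°) = -6.11°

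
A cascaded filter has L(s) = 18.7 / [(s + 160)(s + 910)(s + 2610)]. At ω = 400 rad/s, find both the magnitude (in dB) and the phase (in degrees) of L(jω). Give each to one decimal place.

|L| = -155.6 dB, ∠L = -100.6°

|j400 + 160| = √(400² + 160²) = 430.8
|j400 + 910| = √(400² + 910²) = 994
|j400 + 2610| = √(400² + 2610²) = 2640
|L(j400)| = 18.7 / (430.8 × 994 × 2640) = 1.6538e-08
20 log₁₀(1.6538e-08) = -155.63 dB
∠(j400 + 160) = arctan(400/160) = 68.20°
∠(j400 + 910) = arctan(400/910) = 23.73°
∠(j400 + 2610) = arctan(400/2610) = 8.71°
∠L(j400) = − (68.20° + 23.73° + 8.71°) = -100.64°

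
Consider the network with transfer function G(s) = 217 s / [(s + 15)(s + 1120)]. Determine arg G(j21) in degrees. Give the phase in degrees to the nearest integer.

∠(j21) = 90.00°
∠(j21 + 15) = arctan(21/15) = 54.46°
∠(j21 + 1120) = arctan(21/1120) = 1.07°
∠G(j21) = 90.00° − (54.46° + 1.07°) = 34.46°

34°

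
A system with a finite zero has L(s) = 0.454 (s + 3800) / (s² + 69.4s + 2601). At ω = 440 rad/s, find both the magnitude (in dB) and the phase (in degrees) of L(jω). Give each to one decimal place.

|j440 + 3800| = √(440² + 3800²) = 3825
|(j440)² + 69.4(j440) + 2601| = |-1.91e+05 + j30536| = 1.934e+05
|L(j440)| = 0.454 × 3825 / 1.934e+05 = 0.0089788
20 log₁₀(0.0089788) = -40.94 dB
∠(j440 + 3800) = arctan(440/3800) = 6.60°
∠[(j440)² + 69.4(j440) + 2601] = ∠[-1.91e+05 + j30536] = 170.92°
∠L(j440) = 6.60° − 170.92° = -164.31°

|L| = -40.9 dB, ∠L = -164.3°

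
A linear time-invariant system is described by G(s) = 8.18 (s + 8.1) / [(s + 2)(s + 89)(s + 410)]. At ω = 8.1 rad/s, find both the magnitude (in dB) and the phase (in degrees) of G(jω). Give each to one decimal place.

|j8.1 + 8.1| = √(8.1² + 8.1²) = 11.46
|j8.1 + 2| = √(8.1² + 2²) = 8.343
|j8.1 + 89| = √(8.1² + 89²) = 89.37
|j8.1 + 410| = √(8.1² + 410²) = 410.1
|G(j8.1)| = 8.18 × 11.46 / (8.343 × 89.37 × 410.1) = 0.00030646
20 log₁₀(0.00030646) = -70.27 dB
∠(j8.1 + 8.1) = arctan(8.1/8.1) = 45.00°
∠(j8.1 + 2) = arctan(8.1/2) = 76.13°
∠(j8.1 + 89) = arctan(8.1/89) = 5.20°
∠(j8.1 + 410) = arctan(8.1/410) = 1.13°
∠G(j8.1) = 45.00° − (76.13° + 5.20° + 1.13°) = -37.46°

|G| = -70.3 dB, ∠G = -37.5°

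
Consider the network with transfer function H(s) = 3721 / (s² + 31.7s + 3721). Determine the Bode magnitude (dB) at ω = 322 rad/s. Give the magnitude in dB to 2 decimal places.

-28.63 dB

|(j322)² + 31.7(j322) + 3721| = |-99963 + j10207| = 1.005e+05
|H(j322)| = 3721 / 1.005e+05 = 0.037031
20 log₁₀(0.037031) = -28.629 dB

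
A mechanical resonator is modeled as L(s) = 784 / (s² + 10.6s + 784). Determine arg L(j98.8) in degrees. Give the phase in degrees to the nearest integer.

-173°

∠[(j98.8)² + 10.6(j98.8) + 784] = ∠[-8977.4 + j1047.3] = 173.35°
∠L(j98.8) = −173.35° = -173.35°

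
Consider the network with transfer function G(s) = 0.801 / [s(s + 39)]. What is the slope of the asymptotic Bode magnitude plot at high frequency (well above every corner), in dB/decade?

With 0 zeros and 2 poles, the high-frequency asymptotic slope is 20 × (0 − 2) = -40 dB/decade.

-40 dB/decade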